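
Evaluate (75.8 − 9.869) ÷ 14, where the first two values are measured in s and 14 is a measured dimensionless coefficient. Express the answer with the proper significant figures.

4.7 s

75.8 s − 9.869 s = 65.931 s; the difference is limited to 1 decimal place (3 s.f.).
Carrying full precision, 65.931 ÷ 14 = 4.70935714286… s; 14 has 2 s.f., so the result keeps min(3, 2) = 2 s.f.
Rounded to 2 significant figures: 4.7 s.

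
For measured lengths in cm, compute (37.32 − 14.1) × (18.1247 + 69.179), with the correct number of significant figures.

37.32 − 14.1 = 23.22, limited to 1 d.p. → 3 s.f.; 18.1247 + 69.179 = 87.3037, limited to 3 d.p. → 5 s.f.
Carrying full precision, 23.22 × 87.3037 = 2027.191914; keep min(3, 5) = 3 s.f.
Rounded to 3 significant figures: 2.03 × 10^3 cm².

2.03 × 10^3 cm²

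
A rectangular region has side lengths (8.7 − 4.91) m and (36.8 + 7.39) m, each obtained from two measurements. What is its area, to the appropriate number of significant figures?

8.7 − 4.91 = 3.79, limited to 1 d.p. → 2 s.f.; 36.8 + 7.39 = 44.19, limited to 1 d.p. → 3 s.f.
Carrying full precision, 3.79 × 44.19 = 167.4801; keep min(2, 3) = 2 s.f.
Rounded to 2 significant figures: 1.7 × 10² m².

1.7 × 10² m²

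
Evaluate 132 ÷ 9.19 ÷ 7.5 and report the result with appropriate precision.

132 ÷ 9.19 ÷ 7.5 = 1.91512513602…
Multiplication/division keeps the fewest significant figures: 132 → 3 s.f., 9.19 → 3 s.f., 7.5 → 2 s.f.; limit is 2.
Rounded to 2 significant figures: 1.9.

1.9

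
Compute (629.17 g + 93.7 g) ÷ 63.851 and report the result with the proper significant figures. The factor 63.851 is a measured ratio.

11.32 g

629.17 g + 93.7 g = 722.87 g; the sum is limited to 1 decimal place (4 s.f.).
Carrying full precision, 722.87 ÷ 63.851 = 11.3212009209… g; 63.851 has 5 s.f., so the result keeps min(4, 5) = 4 s.f.
Rounded to 4 significant figures: 11.32 g.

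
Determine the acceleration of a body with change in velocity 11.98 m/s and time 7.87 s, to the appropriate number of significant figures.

acceleration = 11.98 m/s ÷ 7.87 s = 1.52223634053… m/s².
11.98 has 4 significant figures; 7.87 has 3.
Division/multiplication keeps the fewest: 3 significant figures.
Rounded: 1.52 m/s².

1.52 m/s²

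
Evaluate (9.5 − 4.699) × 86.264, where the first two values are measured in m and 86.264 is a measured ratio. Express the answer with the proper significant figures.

4.1 × 10² m

9.5 m − 4.699 m = 4.801 m; the difference is limited to 1 decimal place (2 s.f.).
Carrying full precision, 4.801 × 86.264 = 414.153464 m; 86.264 has 5 s.f., so the result keeps min(2, 5) = 2 s.f.
Rounded to 2 significant figures: 4.1 × 10² m.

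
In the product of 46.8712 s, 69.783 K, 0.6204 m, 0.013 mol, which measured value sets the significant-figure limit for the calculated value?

0.013 mol

46.8712 s → 6 s.f.; 69.783 K → 5 s.f.; 0.6204 m → 4 s.f.; 0.013 mol → 2 s.f.
The fewest is 2 significant figures, from 0.013 mol.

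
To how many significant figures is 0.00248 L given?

3

0.00248: leading zeros are not significant.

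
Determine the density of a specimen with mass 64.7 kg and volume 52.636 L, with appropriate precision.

1.23 kg/L

density = 64.7 kg ÷ 52.636 L = 1.22919674747… kg/L.
64.7 has 3 significant figures; 52.636 has 5.
Division/multiplication keeps the fewest: 3 significant figures.
Rounded: 1.23 kg/L.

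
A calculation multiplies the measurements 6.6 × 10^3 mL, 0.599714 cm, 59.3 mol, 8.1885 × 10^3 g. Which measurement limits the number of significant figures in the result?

6.6 × 10^3 mL

6.6 × 10^3 mL → 2 s.f.; 0.599714 cm → 6 s.f.; 59.3 mol → 3 s.f.; 8.1885 × 10^3 g → 5 s.f.
The fewest is 2 significant figures, from 6.6 × 10^3 mL.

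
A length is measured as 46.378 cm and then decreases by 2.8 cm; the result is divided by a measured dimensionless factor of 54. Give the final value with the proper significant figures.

0.81 cm

46.378 cm − 2.8 cm = 43.578 cm; the difference is limited to 1 decimal place (3 s.f.).
Carrying full precision, 43.578 ÷ 54 = 0.807 cm; 54 has 2 s.f., so the result keeps min(3, 2) = 2 s.f.
Rounded to 2 significant figures: 0.81 cm.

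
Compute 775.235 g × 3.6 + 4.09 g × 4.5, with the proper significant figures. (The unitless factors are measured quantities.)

775.235 × 3.6 = 2790.846 → 2.8 × 10^3 g (2 s.f., last digit at the 10^2 place).
4.09 × 4.5 = 18.405 → 18 g (2 s.f., last digit at the 10^0 place).
Sum: 2809.251 g; keep the coarser place, 10^2.
Result: 2.8 × 10^3 g.

2.8 × 10^3 g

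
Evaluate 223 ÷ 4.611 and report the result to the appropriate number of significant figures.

48.4

223 ÷ 4.611 = 48.3626111473…
Multiplication/division keeps the fewest significant figures: 223 → 3 s.f., 4.611 → 4 s.f.; limit is 3.
Rounded to 3 significant figures: 48.4.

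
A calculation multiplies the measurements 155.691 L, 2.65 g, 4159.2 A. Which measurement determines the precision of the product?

2.65 g

155.691 L → 6 s.f.; 2.65 g → 3 s.f.; 4159.2 A → 5 s.f.
The fewest is 3 significant figures, from 2.65 g.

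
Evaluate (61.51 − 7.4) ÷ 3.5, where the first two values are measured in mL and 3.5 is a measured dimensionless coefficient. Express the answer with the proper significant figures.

15 mL

61.51 mL − 7.4 mL = 54.11 mL; the difference is limited to 1 decimal place (3 s.f.).
Carrying full precision, 54.11 ÷ 3.5 = 15.46 mL; 3.5 has 2 s.f., so the result keeps min(3, 2) = 2 s.f.
Rounded to 2 significant figures: 15 mL.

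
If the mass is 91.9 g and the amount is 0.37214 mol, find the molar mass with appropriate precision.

247 g/mol

molar mass = 91.9 g ÷ 0.37214 mol = 246.950072553… g/mol.
91.9 has 3 significant figures; 0.37214 has 5.
Division/multiplication keeps the fewest: 3 significant figures.
Rounded: 247 g/mol.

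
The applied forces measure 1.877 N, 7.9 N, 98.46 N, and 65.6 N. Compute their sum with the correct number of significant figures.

1.877 N + 7.9 N + 98.46 N + 65.6 N = 173.837 N.
Addition/subtraction keeps the fewest decimal places: 1.877 → 3 decimal places, 7.9 → 1 decimal place, 98.46 → 2 decimal places, 65.6 → 1 decimal place; limit is 1.
Rounded to 1 decimal place: 1.738 × 10² N.

1.738 × 10² N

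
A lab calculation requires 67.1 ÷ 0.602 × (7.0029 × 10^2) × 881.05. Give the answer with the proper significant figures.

67.1 ÷ 0.602 × (7.0029 × 10^2) × 881.05 = 68770868.5248…
Multiplication/division keeps the fewest significant figures: 67.1 → 3 s.f., 0.602 → 3 s.f., 7.0029 × 10^2 → 5 s.f., 881.05 → 5 s.f.; limit is 3.
Rounded to 3 significant figures: 6.88 × 10^7.

6.88 × 10^7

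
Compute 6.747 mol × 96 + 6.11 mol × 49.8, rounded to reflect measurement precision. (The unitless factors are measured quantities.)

9.5 × 10^2 mol

6.747 × 96 = 647.712 → 6.5 × 10^2 mol (2 s.f., last digit at the 10^1 place).
6.11 × 49.8 = 304.278 → 304 mol (3 s.f., last digit at the 10^0 place).
Sum: 951.99 mol; keep the coarser place, 10^1.
Result: 9.5 × 10^2 mol.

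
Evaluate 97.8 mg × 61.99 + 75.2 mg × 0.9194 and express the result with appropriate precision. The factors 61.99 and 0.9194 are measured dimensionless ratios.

97.8 × 61.99 = 6062.622 → 6.06 × 10^3 mg (3 s.f., last digit at the 10^1 place).
75.2 × 0.9194 = 69.13888 → 69.1 mg (3 s.f., last digit at the 10^-1 place).
Sum: 6131.76088 mg; keep the coarser place, 10^1.
Result: 6.13 × 10^3 mg.

6.13 × 10^3 mg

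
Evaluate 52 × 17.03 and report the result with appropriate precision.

52 × 17.03 = 885.56
Multiplication/division keeps the fewest significant figures: 52 → 2 s.f., 17.03 → 4 s.f.; limit is 2.
Rounded to 2 significant figures: 8.9 × 10².

8.9 × 10²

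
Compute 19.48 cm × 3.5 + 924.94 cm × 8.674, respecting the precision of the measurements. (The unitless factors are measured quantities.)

8091 cm

19.48 × 3.5 = 68.18 → 68 cm (2 s.f., last digit at the 10^0 place).
924.94 × 8.674 = 8022.92956 → 8023 cm (4 s.f., last digit at the 10^0 place).
Sum: 8091.10956 cm; keep the coarser place, 10^0.
Result: 8091 cm.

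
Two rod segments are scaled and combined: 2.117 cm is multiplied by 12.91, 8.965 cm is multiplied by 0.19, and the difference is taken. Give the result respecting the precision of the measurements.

2.117 × 12.91 = 27.33047 → 27.33 cm (4 s.f., last digit at the 10^-2 place).
8.965 × 0.19 = 1.70335 → 1.7 cm (2 s.f., last digit at the 10^-1 place).
Difference: 25.62712 cm; keep the coarser place, 10^-1.
Result: 25.6 cm.

25.6 cm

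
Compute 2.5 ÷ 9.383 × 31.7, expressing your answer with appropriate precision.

2.5 ÷ 9.383 × 31.7 = 8.4461259725…
Multiplication/division keeps the fewest significant figures: 2.5 → 2 s.f., 9.383 → 4 s.f., 31.7 → 3 s.f.; limit is 2.
Rounded to 2 significant figures: 8.4.

8.4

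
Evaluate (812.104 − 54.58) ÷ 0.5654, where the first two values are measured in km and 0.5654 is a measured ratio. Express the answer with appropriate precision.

1340. km

812.104 km − 54.58 km = 757.524 km; the difference is limited to 2 decimal places (5 s.f.).
Carrying full precision, 757.524 ÷ 0.5654 = 1339.80191015… km; 0.5654 has 4 s.f., so the result keeps min(5, 4) = 4 s.f.
Rounded to 4 significant figures: 1340. km.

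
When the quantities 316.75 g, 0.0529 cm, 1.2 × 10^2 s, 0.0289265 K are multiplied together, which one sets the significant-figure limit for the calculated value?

316.75 g → 5 s.f.; 0.0529 cm → 3 s.f.; 1.2 × 10^2 s → 2 s.f.; 0.0289265 K → 6 s.f.
The fewest is 2 significant figures, from 1.2 × 10^2 s.

1.2 × 10^2 s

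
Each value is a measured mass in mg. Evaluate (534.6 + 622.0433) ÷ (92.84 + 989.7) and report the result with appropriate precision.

1.0685

534.6 + 622.0433 = 1156.6433, limited to 1 d.p. → 5 s.f.; 92.84 + 989.7 = 1082.54, limited to 1 d.p. → 5 s.f.
Carrying full precision, 1156.6433 ÷ 1082.54 = 1.06845317494…; keep min(5, 5) = 5 s.f.
Rounded to 5 significant figures: 1.0685.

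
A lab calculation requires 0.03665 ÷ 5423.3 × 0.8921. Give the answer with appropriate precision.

0.03665 ÷ 5423.3 × 0.8921 = 0.00000602870300371…
Multiplication/division keeps the fewest significant figures: 0.03665 → 4 s.f., 5423.3 → 5 s.f., 0.8921 → 4 s.f.; limit is 4.
Rounded to 4 significant figures: 6.029 × 10⁻⁶.

6.029 × 10⁻⁶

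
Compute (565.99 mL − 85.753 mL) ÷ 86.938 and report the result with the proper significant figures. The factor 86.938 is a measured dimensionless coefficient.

5.5239 mL

565.99 mL − 85.753 mL = 480.237 mL; the difference is limited to 2 decimal places (5 s.f.).
Carrying full precision, 480.237 ÷ 86.938 = 5.52390209115… mL; 86.938 has 5 s.f., so the result keeps min(5, 5) = 5 s.f.
Rounded to 5 significant figures: 5.5239 mL.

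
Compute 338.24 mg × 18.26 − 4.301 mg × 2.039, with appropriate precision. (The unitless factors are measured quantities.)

338.24 × 18.26 = 6176.2624 → 6176 mg (4 s.f., last digit at the 10^0 place).
4.301 × 2.039 = 8.769739 → 8.770 mg (4 s.f., last digit at the 10^-3 place).
Difference: 6167.492661 mg; keep the coarser place, 10^0.
Result: 6.167 × 10³ mg.

6.167 × 10³ mg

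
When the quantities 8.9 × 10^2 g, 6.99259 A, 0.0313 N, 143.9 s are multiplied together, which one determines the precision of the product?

8.9 × 10^2 g

8.9 × 10^2 g → 2 s.f.; 6.99259 A → 6 s.f.; 0.0313 N → 3 s.f.; 143.9 s → 4 s.f.
The fewest is 2 significant figures, from 8.9 × 10^2 g.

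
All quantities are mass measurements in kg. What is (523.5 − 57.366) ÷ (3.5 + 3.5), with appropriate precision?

523.5 − 57.366 = 466.134, limited to 1 d.p. → 4 s.f.; 3.5 + 3.5 = 7.0, limited to 1 d.p. → 2 s.f.
Carrying full precision, 466.134 ÷ 7.0 = 66.5905714286…; keep min(4, 2) = 2 s.f.
Rounded to 2 significant figures: 67.

67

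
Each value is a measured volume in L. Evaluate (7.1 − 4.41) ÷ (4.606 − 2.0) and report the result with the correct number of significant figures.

7.1 − 4.41 = 2.69, limited to 1 d.p. → 2 s.f.; 4.606 − 2.0 = 2.606, limited to 1 d.p. → 2 s.f.
Carrying full precision, 2.69 ÷ 2.606 = 1.03223330775…; keep min(2, 2) = 2 s.f.
Rounded to 2 significant figures: 1.0.

1.0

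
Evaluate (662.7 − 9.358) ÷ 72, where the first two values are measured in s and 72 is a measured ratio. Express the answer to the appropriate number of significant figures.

9.1 s

662.7 s − 9.358 s = 653.342 s; the difference is limited to 1 decimal place (4 s.f.).
Carrying full precision, 653.342 ÷ 72 = 9.07419444444… s; 72 has 2 s.f., so the result keeps min(4, 2) = 2 s.f.
Rounded to 2 significant figures: 9.1 s.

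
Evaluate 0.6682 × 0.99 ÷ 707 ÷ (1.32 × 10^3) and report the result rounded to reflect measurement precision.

7.1 × 10^-7

0.6682 × 0.99 ÷ 707 ÷ (1.32 × 10^3) = 7.08840169731 × 10^-7…
Multiplication/division keeps the fewest significant figures: 0.6682 → 4 s.f., 0.99 → 2 s.f., 707 → 3 s.f., 1.32 × 10^3 → 3 s.f.; limit is 2.
Rounded to 2 significant figures: 7.1 × 10^-7.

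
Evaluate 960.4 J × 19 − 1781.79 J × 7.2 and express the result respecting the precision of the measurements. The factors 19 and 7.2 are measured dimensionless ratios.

960.4 × 19 = 18247.6 → 1.8 × 10^4 J (2 s.f., last digit at the 10^3 place).
1781.79 × 7.2 = 12828.888 → 1.3 × 10^4 J (2 s.f., last digit at the 10^3 place).
Difference: 5418.712 J; keep the coarser place, 10^3.
Result: 5 × 10^3 J.

5 × 10^3 J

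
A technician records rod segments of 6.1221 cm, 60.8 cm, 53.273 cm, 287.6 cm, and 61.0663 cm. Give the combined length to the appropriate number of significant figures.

6.1221 cm + 60.8 cm + 53.273 cm + 287.6 cm + 61.0663 cm = 468.8614 cm.
Addition/subtraction keeps the fewest decimal places: 6.1221 → 4 decimal places, 60.8 → 1 decimal place, 53.273 → 3 decimal places, 287.6 → 1 decimal place, 61.0663 → 4 decimal places; limit is 1.
Rounded to 1 decimal place: 468.9 cm.

468.9 cm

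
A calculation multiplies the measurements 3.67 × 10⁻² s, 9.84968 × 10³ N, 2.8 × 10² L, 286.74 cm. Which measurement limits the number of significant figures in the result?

3.67 × 10⁻² s → 3 s.f.; 9.84968 × 10³ N → 6 s.f.; 2.8 × 10² L → 2 s.f.; 286.74 cm → 5 s.f.
The fewest is 2 significant figures, from 2.8 × 10² L.

2.8 × 10² L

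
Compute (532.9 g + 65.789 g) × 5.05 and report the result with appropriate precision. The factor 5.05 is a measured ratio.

532.9 g + 65.789 g = 598.689 g; the sum is limited to 1 decimal place (4 s.f.).
Carrying full precision, 598.689 × 5.05 = 3023.37945 g; 5.05 has 3 s.f., so the result keeps min(4, 3) = 3 s.f.
Rounded to 3 significant figures: 3.02 × 10³ g.

3.02 × 10³ g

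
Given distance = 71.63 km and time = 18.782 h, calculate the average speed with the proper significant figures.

3.814 km/h

average speed = 71.63 km ÷ 18.782 h = 3.81375785326… km/h.
71.63 has 4 significant figures; 18.782 has 5.
Division/multiplication keeps the fewest: 4 significant figures.
Rounded: 3.814 km/h.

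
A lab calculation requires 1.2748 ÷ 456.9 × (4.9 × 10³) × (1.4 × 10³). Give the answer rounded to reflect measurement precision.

1.2748 ÷ 456.9 × (4.9 × 10³) × (1.4 × 10³) = 19140.1356971…
Multiplication/division keeps the fewest significant figures: 1.2748 → 5 s.f., 456.9 → 4 s.f., 4.9 × 10³ → 2 s.f., 1.4 × 10³ → 2 s.f.; limit is 2.
Rounded to 2 significant figures: 1.9 × 10⁴.

1.9 × 10⁴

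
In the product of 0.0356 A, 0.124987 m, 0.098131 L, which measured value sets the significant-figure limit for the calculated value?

0.0356 A

0.0356 A → 3 s.f.; 0.124987 m → 6 s.f.; 0.098131 L → 5 s.f.
The fewest is 3 significant figures, from 0.0356 A.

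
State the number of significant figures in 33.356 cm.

5

33.356: every digit is nonzero and significant.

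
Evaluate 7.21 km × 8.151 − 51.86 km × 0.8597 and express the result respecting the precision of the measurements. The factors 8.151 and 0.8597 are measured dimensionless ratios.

7.21 × 8.151 = 58.76871 → 58.8 km (3 s.f., last digit at the 10^-1 place).
51.86 × 0.8597 = 44.584042 → 44.58 km (4 s.f., last digit at the 10^-2 place).
Difference: 14.184668 km; keep the coarser place, 10^-1.
Result: 14.2 km.

14.2 km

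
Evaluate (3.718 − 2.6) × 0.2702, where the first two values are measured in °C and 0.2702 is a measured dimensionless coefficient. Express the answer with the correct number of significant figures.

3.718 °C − 2.6 °C = 1.118 °C; the difference is limited to 1 decimal place (2 s.f.).
Carrying full precision, 1.118 × 0.2702 = 0.3020836 °C; 0.2702 has 4 s.f., so the result keeps min(2, 4) = 2 s.f.
Rounded to 2 significant figures: 0.30 °C.

0.30 °C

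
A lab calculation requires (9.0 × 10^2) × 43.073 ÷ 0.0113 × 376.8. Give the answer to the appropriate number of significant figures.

1.3 × 10^9

(9.0 × 10^2) × 43.073 ÷ 0.0113 × 376.8 = 1.29264741239 × 10^9…
Multiplication/division keeps the fewest significant figures: 9.0 × 10^2 → 2 s.f., 43.073 → 5 s.f., 0.0113 → 3 s.f., 376.8 → 4 s.f.; limit is 2.
Rounded to 2 significant figures: 1.3 × 10^9.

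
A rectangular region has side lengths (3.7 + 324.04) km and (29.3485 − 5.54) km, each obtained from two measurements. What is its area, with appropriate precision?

7803 km²

3.7 + 324.04 = 327.74, limited to 1 d.p. → 4 s.f.; 29.3485 − 5.54 = 23.8085, limited to 2 d.p. → 4 s.f.
Carrying full precision, 327.74 × 23.8085 = 7802.99779; keep min(4, 4) = 4 s.f.
Rounded to 4 significant figures: 7803 km².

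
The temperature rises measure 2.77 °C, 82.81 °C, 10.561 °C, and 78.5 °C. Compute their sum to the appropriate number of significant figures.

174.6 °C

2.77 °C + 82.81 °C + 10.561 °C + 78.5 °C = 174.641 °C.
Addition/subtraction keeps the fewest decimal places: 2.77 → 2 decimal places, 82.81 → 2 decimal places, 10.561 → 3 decimal places, 78.5 → 1 decimal place; limit is 1.
Rounded to 1 decimal place: 174.6 °C.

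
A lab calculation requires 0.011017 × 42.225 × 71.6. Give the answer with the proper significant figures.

0.011017 × 42.225 × 71.6 = 33.30780627
Multiplication/division keeps the fewest significant figures: 0.011017 → 5 s.f., 42.225 → 5 s.f., 71.6 → 3 s.f.; limit is 3.
Rounded to 3 significant figures: 33.3.

33.3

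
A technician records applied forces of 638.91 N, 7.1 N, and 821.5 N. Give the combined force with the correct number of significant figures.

1467.5 N

638.91 N + 7.1 N + 821.5 N = 1467.51 N.
Addition/subtraction keeps the fewest decimal places: 638.91 → 2 decimal places, 7.1 → 1 decimal place, 821.5 → 1 decimal place; limit is 1.
Rounded to 1 decimal place: 1467.5 N.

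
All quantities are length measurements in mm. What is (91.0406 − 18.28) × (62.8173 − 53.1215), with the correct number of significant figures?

91.0406 − 18.28 = 72.7606, limited to 2 d.p. → 4 s.f.; 62.8173 − 53.1215 = 9.6958, limited to 4 d.p. → 5 s.f.
Carrying full precision, 72.7606 × 9.6958 = 705.47222548; keep min(4, 5) = 4 s.f.
Rounded to 4 significant figures: 705.5 mm².

705.5 mm²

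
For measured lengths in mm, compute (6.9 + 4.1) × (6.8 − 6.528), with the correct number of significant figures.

6.9 + 4.1 = 11.0, limited to 1 d.p. → 3 s.f.; 6.8 − 6.528 = 0.272, limited to 1 d.p. → 1 s.f.
Carrying full precision, 11.0 × 0.272 = 2.992; keep min(3, 1) = 1 s.f.
Rounded to 1 significant figure: 3 mm².

3 mm²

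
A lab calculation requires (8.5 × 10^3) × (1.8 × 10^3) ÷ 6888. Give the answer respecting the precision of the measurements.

2.2 × 10^3

(8.5 × 10^3) × (1.8 × 10^3) ÷ 6888 = 2221.2543554…
Multiplication/division keeps the fewest significant figures: 8.5 × 10^3 → 2 s.f., 1.8 × 10^3 → 2 s.f., 6888 → 4 s.f.; limit is 2.
Rounded to 2 significant figures: 2.2 × 10^3.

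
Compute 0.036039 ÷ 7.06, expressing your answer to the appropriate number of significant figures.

0.00510

0.036039 ÷ 7.06 = 0.00510467422096…
Multiplication/division keeps the fewest significant figures: 0.036039 → 5 s.f., 7.06 → 3 s.f.; limit is 3.
Rounded to 3 significant figures: 0.00510.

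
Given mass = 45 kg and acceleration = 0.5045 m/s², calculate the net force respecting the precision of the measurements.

net force = 45 kg × 0.5045 m/s² = 22.7025 N.
45 has 2 significant figures; 0.5045 has 4.
Division/multiplication keeps the fewest: 2 significant figures.
Rounded: 23 N.

23 N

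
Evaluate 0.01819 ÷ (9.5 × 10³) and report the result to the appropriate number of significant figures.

1.9 × 10⁻⁶

0.01819 ÷ (9.5 × 10³) = 0.00000191473684211…
Multiplication/division keeps the fewest significant figures: 0.01819 → 4 s.f., 9.5 × 10³ → 2 s.f.; limit is 2.
Rounded to 2 significant figures: 1.9 × 10⁻⁶.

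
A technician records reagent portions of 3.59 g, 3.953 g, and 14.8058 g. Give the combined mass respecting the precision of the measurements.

3.59 g + 3.953 g + 14.8058 g = 22.3488 g.
Addition/subtraction keeps the fewest decimal places: 3.59 → 2 decimal places, 3.953 → 3 decimal places, 14.8058 → 4 decimal places; limit is 2.
Rounded to 2 decimal places: 22.35 g.

22.35 g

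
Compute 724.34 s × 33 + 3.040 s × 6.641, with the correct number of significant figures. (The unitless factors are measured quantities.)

724.34 × 33 = 23903.22 → 2.4 × 10^4 s (2 s.f., last digit at the 10^3 place).
3.040 × 6.641 = 20.18864 → 20.19 s (4 s.f., last digit at the 10^-2 place).
Sum: 23923.40864 s; keep the coarser place, 10^3.
Result: 2.4 × 10^4 s.

2.4 × 10^4 s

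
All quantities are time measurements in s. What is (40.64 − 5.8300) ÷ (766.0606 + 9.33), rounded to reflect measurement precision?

40.64 − 5.8300 = 34.8100, limited to 2 d.p. → 4 s.f.; 766.0606 + 9.33 = 775.3906, limited to 2 d.p. → 5 s.f.
Carrying full precision, 34.8100 ÷ 775.3906 = 0.0448935027069…; keep min(4, 5) = 4 s.f.
Rounded to 4 significant figures: 0.04489.

0.04489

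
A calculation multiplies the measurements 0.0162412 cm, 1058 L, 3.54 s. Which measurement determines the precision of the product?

3.54 s

0.0162412 cm → 6 s.f.; 1058 L → 4 s.f.; 3.54 s → 3 s.f.
The fewest is 3 significant figures, from 3.54 s.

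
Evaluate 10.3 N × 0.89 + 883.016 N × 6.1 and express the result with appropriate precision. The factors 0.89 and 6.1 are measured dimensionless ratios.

10.3 × 0.89 = 9.167 → 9.2 N (2 s.f., last digit at the 10^-1 place).
883.016 × 6.1 = 5386.3976 → 5.4 × 10³ N (2 s.f., last digit at the 10^2 place).
Sum: 5395.5646 N; keep the coarser place, 10^2.
Result: 5.4 × 10³ N.

5.4 × 10³ N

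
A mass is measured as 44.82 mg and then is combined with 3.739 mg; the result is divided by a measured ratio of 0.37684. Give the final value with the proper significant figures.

128.9 mg

44.82 mg + 3.739 mg = 48.559 mg; the sum is limited to 2 decimal places (4 s.f.).
Carrying full precision, 48.559 ÷ 0.37684 = 128.858401444… mg; 0.37684 has 5 s.f., so the result keeps min(4, 5) = 4 s.f.
Rounded to 4 significant figures: 128.9 mg.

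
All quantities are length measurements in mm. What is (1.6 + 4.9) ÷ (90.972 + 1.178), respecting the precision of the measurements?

1.6 + 4.9 = 6.5, limited to 1 d.p. → 2 s.f.; 90.972 + 1.178 = 92.150, limited to 3 d.p. → 5 s.f.
Carrying full precision, 6.5 ÷ 92.150 = 0.0705371676614…; keep min(2, 5) = 2 s.f.
Rounded to 2 significant figures: 0.071.

0.071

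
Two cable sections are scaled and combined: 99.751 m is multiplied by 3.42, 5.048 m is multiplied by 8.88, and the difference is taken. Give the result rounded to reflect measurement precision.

2.96 × 10² m

99.751 × 3.42 = 341.14842 → 341 m (3 s.f., last digit at the 10^0 place).
5.048 × 8.88 = 44.82624 → 44.8 m (3 s.f., last digit at the 10^-1 place).
Difference: 296.32218 m; keep the coarser place, 10^0.
Result: 2.96 × 10² m.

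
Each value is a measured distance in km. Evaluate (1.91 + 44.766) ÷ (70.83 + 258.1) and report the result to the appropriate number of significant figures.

0.1419

1.91 + 44.766 = 46.676, limited to 2 d.p. → 4 s.f.; 70.83 + 258.1 = 328.93, limited to 1 d.p. → 4 s.f.
Carrying full precision, 46.676 ÷ 328.93 = 0.141902532454…; keep min(4, 4) = 4 s.f.
Rounded to 4 significant figures: 0.1419.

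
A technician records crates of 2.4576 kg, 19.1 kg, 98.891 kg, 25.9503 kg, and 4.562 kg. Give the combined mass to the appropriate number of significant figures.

1.510 × 10² kg

2.4576 kg + 19.1 kg + 98.891 kg + 25.9503 kg + 4.562 kg = 150.9609 kg.
Addition/subtraction keeps the fewest decimal places: 2.4576 → 4 decimal places, 19.1 → 1 decimal place, 98.891 → 3 decimal places, 25.9503 → 4 decimal places, 4.562 → 3 decimal places; limit is 1.
Rounded to 1 decimal place: 1.510 × 10² kg.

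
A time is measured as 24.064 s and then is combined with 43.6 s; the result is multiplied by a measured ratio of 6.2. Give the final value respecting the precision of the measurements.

24.064 s + 43.6 s = 67.664 s; the sum is limited to 1 decimal place (3 s.f.).
Carrying full precision, 67.664 × 6.2 = 419.5168 s; 6.2 has 2 s.f., so the result keeps min(3, 2) = 2 s.f.
Rounded to 2 significant figures: 4.2 × 10² s.

4.2 × 10² s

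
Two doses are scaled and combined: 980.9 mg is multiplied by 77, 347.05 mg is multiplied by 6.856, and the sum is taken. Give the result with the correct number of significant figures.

7.8 × 10⁴ mg

980.9 × 77 = 75529.3 → 7.6 × 10⁴ mg (2 s.f., last digit at the 10^3 place).
347.05 × 6.856 = 2379.3748 → 2379 mg (4 s.f., last digit at the 10^0 place).
Sum: 77908.6748 mg; keep the coarser place, 10^3.
Result: 7.8 × 10⁴ mg.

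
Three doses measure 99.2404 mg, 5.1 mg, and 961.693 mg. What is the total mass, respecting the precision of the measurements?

99.2404 mg + 5.1 mg + 961.693 mg = 1066.0334 mg.
Addition/subtraction keeps the fewest decimal places: 99.2404 → 4 decimal places, 5.1 → 1 decimal place, 961.693 → 3 decimal places; limit is 1.
Rounded to 1 decimal place: 1066.0 mg.

1066.0 mg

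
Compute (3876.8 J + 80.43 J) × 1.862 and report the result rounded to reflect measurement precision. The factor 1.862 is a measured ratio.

3876.8 J + 80.43 J = 3957.23 J; the sum is limited to 1 decimal place (5 s.f.).
Carrying full precision, 3957.23 × 1.862 = 7368.36226 J; 1.862 has 4 s.f., so the result keeps min(5, 4) = 4 s.f.
Rounded to 4 significant figures: 7368 J.

7368 J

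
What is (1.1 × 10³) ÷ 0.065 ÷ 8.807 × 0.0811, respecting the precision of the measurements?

1.6 × 10²

(1.1 × 10³) ÷ 0.065 ÷ 8.807 × 0.0811 = 155.837576753…
Multiplication/division keeps the fewest significant figures: 1.1 × 10³ → 2 s.f., 0.065 → 2 s.f., 8.807 → 4 s.f., 0.0811 → 3 s.f.; limit is 2.
Rounded to 2 significant figures: 1.6 × 10².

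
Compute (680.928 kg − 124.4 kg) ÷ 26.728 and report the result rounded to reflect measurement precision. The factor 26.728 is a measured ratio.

20.82 kg

680.928 kg − 124.4 kg = 556.528 kg; the difference is limited to 1 decimal place (4 s.f.).
Carrying full precision, 556.528 ÷ 26.728 = 20.8219096079… kg; 26.728 has 5 s.f., so the result keeps min(4, 5) = 4 s.f.
Rounded to 4 significant figures: 20.82 kg.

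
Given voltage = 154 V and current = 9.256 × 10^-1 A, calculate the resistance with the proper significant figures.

166 Ω

resistance = 154 V ÷ 9.256 × 10^-1 A = 166.378565255… Ω.
154 has 3 significant figures; 9.256 × 10^-1 has 4.
Division/multiplication keeps the fewest: 3 significant figures.
Rounded: 166 Ω.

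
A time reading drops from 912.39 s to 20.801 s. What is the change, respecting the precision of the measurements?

891.59 s

912.39 s − 20.801 s = 891.589 s.
Addition/subtraction keeps the fewest decimal places: 912.39 → 2 decimal places, 20.801 → 3 decimal places; limit is 2.
Rounded to 2 decimal places: 891.59 s.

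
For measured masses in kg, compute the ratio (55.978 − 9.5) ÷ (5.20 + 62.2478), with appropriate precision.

0.689

55.978 − 9.5 = 46.478, limited to 1 d.p. → 3 s.f.; 5.20 + 62.2478 = 67.4478, limited to 2 d.p. → 4 s.f.
Carrying full precision, 46.478 ÷ 67.4478 = 0.689095863764…; keep min(3, 4) = 3 s.f.
Rounded to 3 significant figures: 0.689.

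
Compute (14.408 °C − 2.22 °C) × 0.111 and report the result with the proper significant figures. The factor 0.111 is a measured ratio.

14.408 °C − 2.22 °C = 12.188 °C; the difference is limited to 2 decimal places (4 s.f.).
Carrying full precision, 12.188 × 0.111 = 1.352868 °C; 0.111 has 3 s.f., so the result keeps min(4, 3) = 3 s.f.
Rounded to 3 significant figures: 1.35 °C.

1.35 °C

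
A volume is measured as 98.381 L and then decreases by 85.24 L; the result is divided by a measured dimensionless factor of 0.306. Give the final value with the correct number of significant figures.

42.9 L

98.381 L − 85.24 L = 13.141 L; the difference is limited to 2 decimal places (4 s.f.).
Carrying full precision, 13.141 ÷ 0.306 = 42.9444444444… L; 0.306 has 3 s.f., so the result keeps min(4, 3) = 3 s.f.
Rounded to 3 significant figures: 42.9 L.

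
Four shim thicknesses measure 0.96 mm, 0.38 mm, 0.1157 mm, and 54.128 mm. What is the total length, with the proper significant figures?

0.96 mm + 0.38 mm + 0.1157 mm + 54.128 mm = 55.5837 mm.
Addition/subtraction keeps the fewest decimal places: 0.96 → 2 decimal places, 0.38 → 2 decimal places, 0.1157 → 4 decimal places, 54.128 → 3 decimal places; limit is 2.
Rounded to 2 decimal places: 55.58 mm.

55.58 mm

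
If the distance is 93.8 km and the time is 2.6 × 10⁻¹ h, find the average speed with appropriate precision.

average speed = 93.8 km ÷ 2.6 × 10⁻¹ h = 360.769230769… km/h.
93.8 has 3 significant figures; 2.6 × 10⁻¹ has 2.
Division/multiplication keeps the fewest: 2 significant figures.
Rounded: 3.6 × 10² km/h.

3.6 × 10² km/h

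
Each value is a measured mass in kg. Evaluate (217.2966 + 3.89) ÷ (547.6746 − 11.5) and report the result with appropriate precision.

217.2966 + 3.89 = 221.1866, limited to 2 d.p. → 5 s.f.; 547.6746 − 11.5 = 536.1746, limited to 1 d.p. → 4 s.f.
Carrying full precision, 221.1866 ÷ 536.1746 = 0.412527187972…; keep min(5, 4) = 4 s.f.
Rounded to 4 significant figures: 0.4125.

0.4125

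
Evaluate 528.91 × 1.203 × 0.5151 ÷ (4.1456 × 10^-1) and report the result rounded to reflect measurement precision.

790.6

528.91 × 1.203 × 0.5151 ÷ (4.1456 × 10^-1) = 790.590442452…
Multiplication/division keeps the fewest significant figures: 528.91 → 5 s.f., 1.203 → 4 s.f., 0.5151 → 4 s.f., 4.1456 × 10^-1 → 5 s.f.; limit is 4.
Rounded to 4 significant figures: 790.6.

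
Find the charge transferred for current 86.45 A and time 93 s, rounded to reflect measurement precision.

8.0 × 10³ C

charge transferred = 86.45 A × 93 s = 8039.85 C.
86.45 has 4 significant figures; 93 has 2.
Division/multiplication keeps the fewest: 2 significant figures.
Rounded: 8.0 × 10³ C.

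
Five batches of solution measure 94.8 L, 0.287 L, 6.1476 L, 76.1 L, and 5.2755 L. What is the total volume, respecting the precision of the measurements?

94.8 L + 0.287 L + 6.1476 L + 76.1 L + 5.2755 L = 182.6101 L.
Addition/subtraction keeps the fewest decimal places: 94.8 → 1 decimal place, 0.287 → 3 decimal places, 6.1476 → 4 decimal places, 76.1 → 1 decimal place, 5.2755 → 4 decimal places; limit is 1.
Rounded to 1 decimal place: 182.6 L.

182.6 L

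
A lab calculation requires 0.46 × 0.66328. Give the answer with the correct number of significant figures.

0.31

0.46 × 0.66328 = 0.3051088
Multiplication/division keeps the fewest significant figures: 0.46 → 2 s.f., 0.66328 → 5 s.f.; limit is 2.
Rounded to 2 significant figures: 0.31.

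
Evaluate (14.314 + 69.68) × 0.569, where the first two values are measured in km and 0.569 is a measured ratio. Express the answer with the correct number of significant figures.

14.314 km + 69.68 km = 83.994 km; the sum is limited to 2 decimal places (4 s.f.).
Carrying full precision, 83.994 × 0.569 = 47.792586 km; 0.569 has 3 s.f., so the result keeps min(4, 3) = 3 s.f.
Rounded to 3 significant figures: 47.8 km.

47.8 km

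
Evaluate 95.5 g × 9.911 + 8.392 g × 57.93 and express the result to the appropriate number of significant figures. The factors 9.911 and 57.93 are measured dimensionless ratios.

1433 g

95.5 × 9.911 = 946.5005 → 947 g (3 s.f., last digit at the 10^0 place).
8.392 × 57.93 = 486.14856 → 4.861 × 10² g (4 s.f., last digit at the 10^-1 place).
Sum: 1432.64906 g; keep the coarser place, 10^0.
Result: 1433 g.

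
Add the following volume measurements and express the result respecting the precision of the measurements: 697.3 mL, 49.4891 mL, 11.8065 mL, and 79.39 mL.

838.0 mL

697.3 mL + 49.4891 mL + 11.8065 mL + 79.39 mL = 837.9856 mL.
Addition/subtraction keeps the fewest decimal places: 697.3 → 1 decimal place, 49.4891 → 4 decimal places, 11.8065 → 4 decimal places, 79.39 → 2 decimal places; limit is 1.
Rounded to 1 decimal place: 838.0 mL.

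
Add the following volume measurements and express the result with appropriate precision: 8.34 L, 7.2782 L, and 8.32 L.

23.94 L

8.34 L + 7.2782 L + 8.32 L = 23.9382 L.
Addition/subtraction keeps the fewest decimal places: 8.34 → 2 decimal places, 7.2782 → 4 decimal places, 8.32 → 2 decimal places; limit is 2.
Rounded to 2 decimal places: 23.94 L.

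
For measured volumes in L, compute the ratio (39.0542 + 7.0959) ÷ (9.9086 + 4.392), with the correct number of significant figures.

3.2271

39.0542 + 7.0959 = 46.1501, limited to 4 d.p. → 6 s.f.; 9.9086 + 4.392 = 14.3006, limited to 3 d.p. → 5 s.f.
Carrying full precision, 46.1501 ÷ 14.3006 = 3.22714431562…; keep min(6, 5) = 5 s.f.
Rounded to 5 significant figures: 3.2271.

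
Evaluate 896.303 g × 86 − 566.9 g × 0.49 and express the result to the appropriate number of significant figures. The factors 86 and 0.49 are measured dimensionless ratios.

7.7 × 10^4 g

896.303 × 86 = 77082.058 → 7.7 × 10^4 g (2 s.f., last digit at the 10^3 place).
566.9 × 0.49 = 277.781 → 2.8 × 10^2 g (2 s.f., last digit at the 10^1 place).
Difference: 76804.277 g; keep the coarser place, 10^3.
Result: 7.7 × 10^4 g.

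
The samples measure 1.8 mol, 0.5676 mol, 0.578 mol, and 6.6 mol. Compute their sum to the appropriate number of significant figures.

1.8 mol + 0.5676 mol + 0.578 mol + 6.6 mol = 9.5456 mol.
Addition/subtraction keeps the fewest decimal places: 1.8 → 1 decimal place, 0.5676 → 4 decimal places, 0.578 → 3 decimal places, 6.6 → 1 decimal place; limit is 1.
Rounded to 1 decimal place: 9.5 mol.

9.5 mol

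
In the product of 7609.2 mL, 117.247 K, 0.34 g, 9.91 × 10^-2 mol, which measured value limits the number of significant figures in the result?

7609.2 mL → 5 s.f.; 117.247 K → 6 s.f.; 0.34 g → 2 s.f.; 9.91 × 10^-2 mol → 3 s.f.
The fewest is 2 significant figures, from 0.34 g.

0.34 g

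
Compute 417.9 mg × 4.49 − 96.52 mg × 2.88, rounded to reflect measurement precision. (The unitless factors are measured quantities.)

417.9 × 4.49 = 1876.371 → 1.88 × 10³ mg (3 s.f., last digit at the 10^1 place).
96.52 × 2.88 = 277.9776 → 278 mg (3 s.f., last digit at the 10^0 place).
Difference: 1598.3934 mg; keep the coarser place, 10^1.
Result: 1.60 × 10³ mg.

1.60 × 10³ mg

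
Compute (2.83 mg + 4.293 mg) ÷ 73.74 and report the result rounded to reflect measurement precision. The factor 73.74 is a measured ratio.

0.0966 mg

2.83 mg + 4.293 mg = 7.123 mg; the sum is limited to 2 decimal places (3 s.f.).
Carrying full precision, 7.123 ÷ 73.74 = 0.0965961486303… mg; 73.74 has 4 s.f., so the result keeps min(3, 4) = 3 s.f.
Rounded to 3 significant figures: 0.0966 mg.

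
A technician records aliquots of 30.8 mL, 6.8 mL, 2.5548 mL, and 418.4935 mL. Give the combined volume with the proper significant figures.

30.8 mL + 6.8 mL + 2.5548 mL + 418.4935 mL = 458.6483 mL.
Addition/subtraction keeps the fewest decimal places: 30.8 → 1 decimal place, 6.8 → 1 decimal place, 2.5548 → 4 decimal places, 418.4935 → 4 decimal places; limit is 1.
Rounded to 1 decimal place: 458.6 mL.

458.6 mL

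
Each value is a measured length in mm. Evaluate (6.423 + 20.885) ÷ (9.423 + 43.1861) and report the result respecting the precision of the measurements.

0.51907

6.423 + 20.885 = 27.308, limited to 3 d.p. → 5 s.f.; 9.423 + 43.1861 = 52.6091, limited to 3 d.p. → 5 s.f.
Carrying full precision, 27.308 ÷ 52.6091 = 0.519073696376…; keep min(5, 5) = 5 s.f.
Rounded to 5 significant figures: 0.51907.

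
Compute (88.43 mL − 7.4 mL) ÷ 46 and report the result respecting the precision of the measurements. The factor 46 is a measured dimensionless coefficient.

1.8 mL

88.43 mL − 7.4 mL = 81.03 mL; the difference is limited to 1 decimal place (3 s.f.).
Carrying full precision, 81.03 ÷ 46 = 1.76152173913… mL; 46 has 2 s.f., so the result keeps min(3, 2) = 2 s.f.
Rounded to 2 significant figures: 1.8 mL.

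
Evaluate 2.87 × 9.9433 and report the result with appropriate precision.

28.5

2.87 × 9.9433 = 28.537271
Multiplication/division keeps the fewest significant figures: 2.87 → 3 s.f., 9.9433 → 5 s.f.; limit is 3.
Rounded to 3 significant figures: 28.5.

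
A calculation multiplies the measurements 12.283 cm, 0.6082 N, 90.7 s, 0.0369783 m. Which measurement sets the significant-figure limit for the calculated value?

12.283 cm → 5 s.f.; 0.6082 N → 4 s.f.; 90.7 s → 3 s.f.; 0.0369783 m → 6 s.f.
The fewest is 3 significant figures, from 90.7 s.

90.7 s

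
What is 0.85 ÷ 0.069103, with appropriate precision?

0.85 ÷ 0.069103 = 12.3004789951…
Multiplication/division keeps the fewest significant figures: 0.85 → 2 s.f., 0.069103 → 5 s.f.; limit is 2.
Rounded to 2 significant figures: 12.

12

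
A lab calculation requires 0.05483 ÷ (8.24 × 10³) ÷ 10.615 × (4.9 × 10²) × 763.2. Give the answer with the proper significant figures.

0.05483 ÷ (8.24 × 10³) ÷ 10.615 × (4.9 × 10²) × 763.2 = 0.234425838139…
Multiplication/division keeps the fewest significant figures: 0.05483 → 4 s.f., 8.24 × 10³ → 3 s.f., 10.615 → 5 s.f., 4.9 × 10² → 2 s.f., 763.2 → 4 s.f.; limit is 2.
Rounded to 2 significant figures: 0.23.

0.23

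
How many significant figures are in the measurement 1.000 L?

1.000: trailing zeros after a decimal point are significant.

4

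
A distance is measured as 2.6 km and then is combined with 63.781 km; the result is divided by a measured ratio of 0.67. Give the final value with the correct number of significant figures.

99 km

2.6 km + 63.781 km = 66.381 km; the sum is limited to 1 decimal place (3 s.f.).
Carrying full precision, 66.381 ÷ 0.67 = 99.076119403… km; 0.67 has 2 s.f., so the result keeps min(3, 2) = 2 s.f.
Rounded to 2 significant figures: 99 km.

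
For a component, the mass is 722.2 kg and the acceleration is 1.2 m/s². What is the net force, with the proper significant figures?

net force = 722.2 kg × 1.2 m/s² = 866.64 N.
722.2 has 4 significant figures; 1.2 has 2.
Division/multiplication keeps the fewest: 2 significant figures.
Rounded: 8.7 × 10^2 N.

8.7 × 10^2 N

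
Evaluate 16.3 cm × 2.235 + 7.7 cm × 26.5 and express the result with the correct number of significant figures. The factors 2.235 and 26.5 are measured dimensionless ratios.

16.3 × 2.235 = 36.4305 → 36.4 cm (3 s.f., last digit at the 10^-1 place).
7.7 × 26.5 = 204.05 → 2.0 × 10^2 cm (2 s.f., last digit at the 10^1 place).
Sum: 240.4805 cm; keep the coarser place, 10^1.
Result: 2.4 × 10^2 cm.

2.4 × 10^2 cm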